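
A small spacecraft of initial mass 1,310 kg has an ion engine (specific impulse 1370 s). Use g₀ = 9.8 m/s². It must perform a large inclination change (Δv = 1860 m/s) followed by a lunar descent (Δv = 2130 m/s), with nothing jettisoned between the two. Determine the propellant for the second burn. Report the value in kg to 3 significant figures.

v_e = Isp · g₀ = 1370 × 9.8 = 13426.0 m/s.
After the first burn: m = 1310 × exp(−1860/13426.0) = 1310 × 0.87063 = 1,140.53 kg.
After the second burn: m = 1,140.53 × exp(−2130/13426.0) = 1,140.53 × 0.85330 = 973.214 kg.
Second-burn propellant = 1,140.53 − 973.214 = 167.316 kg.

propellant for the second burn ≈ 167 kg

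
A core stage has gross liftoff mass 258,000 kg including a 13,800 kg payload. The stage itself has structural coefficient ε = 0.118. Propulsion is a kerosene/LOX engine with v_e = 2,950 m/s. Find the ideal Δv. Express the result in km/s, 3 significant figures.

Δv ≈ 5.31 km/s

Stage wet mass = m₀ − payload = 258,000 − 13,800 = 244,200 kg.
Stage dry mass = ε × stage wet mass = 0.118 × 244,200 = 28,815.6 kg.
Burnout mass m_f = stage dry + payload = 28,815.6 + 13,800 = 42,615.6 kg.
Rocket equation: Δv = v_e · ln(258,000/42,615.6) = 2950.0 × ln(6.054) = 2950.0 × 1.8007 ≈ 5312 m/s.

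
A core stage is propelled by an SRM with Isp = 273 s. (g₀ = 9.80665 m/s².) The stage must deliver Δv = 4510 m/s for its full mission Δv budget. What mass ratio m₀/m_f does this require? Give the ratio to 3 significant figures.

mass ratio ≈ 5.39

v_e = Isp · g₀ = 273 × 9.80665 = 2677.2 m/s.
m₀/m_f = exp(Δv / v_e) = exp(4510 / 2677.2) = exp(1.6846) = 5.3902.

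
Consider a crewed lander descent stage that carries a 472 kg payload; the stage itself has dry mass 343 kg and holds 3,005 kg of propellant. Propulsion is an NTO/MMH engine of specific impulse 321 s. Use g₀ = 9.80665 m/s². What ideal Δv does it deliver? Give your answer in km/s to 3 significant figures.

Δv ≈ 4.86 km/s

v_e = Isp · g₀ = 321 × 9.80665 = 3147.9 m/s.
m₀ = payload + dry + propellant = 472 + 343 + 3,005 = 3,820 kg.
m_f = payload + dry = 472 + 343 = 815 kg.
Δv = v_e · ln(m₀/m_f) = 3147.9 × ln(4.687) = 3147.9 × 1.5448 ≈ 4863.0 m/s.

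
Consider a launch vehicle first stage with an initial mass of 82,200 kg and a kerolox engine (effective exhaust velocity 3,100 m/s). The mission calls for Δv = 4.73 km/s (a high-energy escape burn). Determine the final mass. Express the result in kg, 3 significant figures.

final mass ≈ 17900 kg

From the ideal rocket equation, m₀/m_f = exp(Δv / v_e) = exp(4730 / 3100.0) = exp(1.5258) = 4.5989.
m_f = m₀ / 4.5989 = 82,200 / 4.5989 = 17,873.8 kg.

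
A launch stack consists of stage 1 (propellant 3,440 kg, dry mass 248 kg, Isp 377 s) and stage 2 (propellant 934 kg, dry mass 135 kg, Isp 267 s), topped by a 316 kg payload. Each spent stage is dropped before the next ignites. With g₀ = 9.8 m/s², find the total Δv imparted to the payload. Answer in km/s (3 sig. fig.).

Ignition mass of stage 1 = 3,440+248 + 934+135 + 316 = 5,073 kg.
Stage 1: m₀ = 5,073 kg, m_f = 5,073 − 3,440 = 1,633 kg; Δv = 377×9.8×ln(3.107) = 3694.6×1.1335 ≈ 4188 m/s.
Stage 2: m₀ = 1,385 kg, m_f = 1,385 − 934 = 451 kg; Δv = 267×9.8×ln(3.071) = 2616.6×1.1220 ≈ 2936 m/s.
Total Δv = 4188 + 2936 = 7124 m/s.

Δv ≈ 7.12 km/s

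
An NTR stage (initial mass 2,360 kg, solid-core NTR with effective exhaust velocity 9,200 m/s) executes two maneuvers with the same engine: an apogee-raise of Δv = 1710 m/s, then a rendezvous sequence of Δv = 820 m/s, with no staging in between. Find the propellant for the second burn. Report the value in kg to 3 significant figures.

propellant for the second burn ≈ 167 kg

After the first burn: m = 2360 × exp(−1710/9200.0) = 2360 × 0.83038 = 1,959.7 kg.
After the second burn: m = 1,959.7 × exp(−820/9200.0) = 1,959.7 × 0.91473 = 1,792.6 kg.
Second-burn propellant = 1,959.7 − 1,792.6 = 167.1 kg.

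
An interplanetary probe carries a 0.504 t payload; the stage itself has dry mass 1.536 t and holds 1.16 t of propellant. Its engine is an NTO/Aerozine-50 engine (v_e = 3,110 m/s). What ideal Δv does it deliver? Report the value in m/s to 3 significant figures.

m₀ = payload + dry + propellant = 0.504 + 1.536 + 1.16 = 3.2 t.
m_f = payload + dry = 0.504 + 1.536 = 2.04 t.
From the ideal rocket equation, Δv = v_e · ln(m₀/m_f) = 3110.0 × ln(1.569) = 3110.0 × 0.4502 ≈ 1400.1 m/s.

Δv ≈ 1400 m/s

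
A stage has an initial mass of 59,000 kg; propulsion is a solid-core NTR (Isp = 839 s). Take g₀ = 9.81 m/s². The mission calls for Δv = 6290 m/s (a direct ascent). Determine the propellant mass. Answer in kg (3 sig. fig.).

v_e = Isp · g₀ = 839 × 9.81 = 8230.6 m/s.
m₀/m_f = exp(Δv / v_e) = exp(6290 / 8230.6) = exp(0.7642) = 2.1473.
m_f = 59,000 / 2.1473 = 27,476.4 kg, so propellant = m₀ − m_f = 59,000 − 27,476.4 = 31,523.6 kg.

propellant mass ≈ 31500 kg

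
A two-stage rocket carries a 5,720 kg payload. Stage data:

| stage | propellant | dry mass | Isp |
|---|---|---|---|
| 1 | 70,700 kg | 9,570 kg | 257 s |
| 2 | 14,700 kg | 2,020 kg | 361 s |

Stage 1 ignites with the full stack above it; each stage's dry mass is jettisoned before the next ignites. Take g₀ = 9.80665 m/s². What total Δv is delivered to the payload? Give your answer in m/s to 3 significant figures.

Δv ≈ 6710 m/s

Ignition mass of stage 1 = 70,700+9,570 + 14,700+2,020 + 5,720 = 102,710 kg.
Stage 1: m₀ = 102,710 kg, m_f = 102,710 − 70,700 = 32,010 kg; Δv = 257×9.80665×ln(3.209) = 2520.3×1.1659 ≈ 2938 m/s.
Stage 2: m₀ = 22,440 kg, m_f = 22,440 − 14,700 = 7,740 kg; Δv = 361×9.80665×ln(2.899) = 3540.2×1.0644 ≈ 3768 m/s.
Total Δv = 2938 + 3768 = 6706 m/s.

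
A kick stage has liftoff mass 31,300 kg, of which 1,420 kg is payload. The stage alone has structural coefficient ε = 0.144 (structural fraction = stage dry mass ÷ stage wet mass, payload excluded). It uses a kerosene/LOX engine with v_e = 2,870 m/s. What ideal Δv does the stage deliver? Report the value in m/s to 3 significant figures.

Δv ≈ 4880 m/s

Stage wet mass = m₀ − payload = 31,300 − 1,420 = 29,880 kg.
Stage dry mass = ε × stage wet mass = 0.144 × 29,880 = 4,302.72 kg.
Burnout mass m_f = stage dry + payload = 4,302.72 + 1,420 = 5,722.72 kg.
Δv = v_e · ln(31,300/5,722.72) = 2870.0 × ln(5.469) = 2870.0 × 1.6992 ≈ 4877 m/s.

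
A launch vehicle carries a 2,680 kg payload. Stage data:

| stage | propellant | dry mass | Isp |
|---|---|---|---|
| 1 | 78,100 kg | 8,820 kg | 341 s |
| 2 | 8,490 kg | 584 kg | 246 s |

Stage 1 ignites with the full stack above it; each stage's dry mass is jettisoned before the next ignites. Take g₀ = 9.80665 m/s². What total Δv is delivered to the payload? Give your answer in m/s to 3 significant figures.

Δv ≈ 8330 m/s

Ignition mass of stage 1 = 78,100+8,820 + 8,490+584 + 2,680 = 98,674 kg.
Stage 1: m₀ = 98,674 kg, m_f = 98,674 − 78,100 = 20,574 kg; Δv = 341×9.80665×ln(4.796) = 3344.1×1.5678 ≈ 5243 m/s.
Stage 2: m₀ = 11,754 kg, m_f = 11,754 − 8,490 = 3,264 kg; Δv = 246×9.80665×ln(3.601) = 2412.4×1.2812 ≈ 3091 m/s.
Total Δv = 5243 + 3091 = 8334 m/s.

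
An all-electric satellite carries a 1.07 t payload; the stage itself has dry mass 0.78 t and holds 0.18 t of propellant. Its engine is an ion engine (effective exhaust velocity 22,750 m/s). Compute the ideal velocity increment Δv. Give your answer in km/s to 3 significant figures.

Δv ≈ 2.11 km/s

m₀ = payload + dry + propellant = 1.07 + 0.78 + 0.18 = 2.03 t.
m_f = payload + dry = 1.07 + 0.78 = 1.85 t.
Δv = v_e · ln(m₀/m_f) = 22750.0 × ln(1.097) = 22750.0 × 0.0929 ≈ 2112.3 m/s.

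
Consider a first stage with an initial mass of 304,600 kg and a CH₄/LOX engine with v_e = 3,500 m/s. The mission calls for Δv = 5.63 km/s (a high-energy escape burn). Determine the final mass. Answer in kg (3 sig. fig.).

final mass ≈ 61000 kg

Rocket equation: m₀/m_f = exp(Δv / v_e) = exp(5630 / 3500.0) = exp(1.6086) = 4.9957.
m_f = m₀ / 4.9957 = 304,600 / 4.9957 = 60,972.4 kg.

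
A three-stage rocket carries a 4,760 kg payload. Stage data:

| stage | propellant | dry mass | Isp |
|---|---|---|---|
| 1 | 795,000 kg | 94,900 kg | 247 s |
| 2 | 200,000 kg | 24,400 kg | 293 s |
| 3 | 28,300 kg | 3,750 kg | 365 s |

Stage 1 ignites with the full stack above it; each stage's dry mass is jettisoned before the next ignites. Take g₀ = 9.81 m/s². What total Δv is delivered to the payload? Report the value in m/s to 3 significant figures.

Ignition mass of stage 1 = 795,000+94,900 + 200,000+24,400 + 28,300+3,750 + 4,760 = 1,151,110 kg.
Stage 1: m₀ = 1,151,110 kg, m_f = 1,151,110 − 795,000 = 356,110 kg; Δv = 247×9.81×ln(3.232) = 2423.1×1.1732 ≈ 2843 m/s.
Stage 2: m₀ = 261,210 kg, m_f = 261,210 − 200,000 = 61,210 kg; Δv = 293×9.81×ln(4.267) = 2874.3×1.4510 ≈ 4171 m/s.
Stage 3: m₀ = 36,810 kg, m_f = 36,810 − 28,300 = 8,510 kg; Δv = 365×9.81×ln(4.325) = 3580.7×1.4645 ≈ 5244 m/s.
Total Δv = 2843 + 4171 + 5244 = 12258 m/s.

Δv ≈ 12300 m/s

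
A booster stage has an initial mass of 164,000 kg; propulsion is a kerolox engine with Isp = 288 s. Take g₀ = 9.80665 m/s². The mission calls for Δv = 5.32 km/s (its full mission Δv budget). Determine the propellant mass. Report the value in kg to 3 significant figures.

v_e = Isp · g₀ = 288 × 9.80665 = 2824.3 m/s.
Using Δv = v_e ln(m₀/m_f): m₀/m_f = exp(Δv / v_e) = exp(5320 / 2824.3) = exp(1.8836) = 6.5774.
m_f = 164,000 / 6.5774 = 24,933.9 kg, so propellant = m₀ − m_f = 164,000 − 24,933.9 = 139,066.1 kg.

propellant mass ≈ 139000 kg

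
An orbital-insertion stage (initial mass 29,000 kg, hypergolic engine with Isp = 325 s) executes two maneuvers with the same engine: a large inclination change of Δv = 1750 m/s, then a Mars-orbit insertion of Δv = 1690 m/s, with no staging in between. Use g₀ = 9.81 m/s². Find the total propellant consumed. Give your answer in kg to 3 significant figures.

v_e = Isp · g₀ = 325 × 9.81 = 3188.2 m/s.
After the first burn: m = 29000 × exp(−1750/3188.2) = 29000 × 0.57759 = 16,750.1 kg.
After the second burn: m = 16,750.1 × exp(−1690/3188.2) = 16,750.1 × 0.58856 = 9,858.44 kg.
Total propellant = m₀ − m_final = 29000 − 9,858.44 = 19,141.56 kg.

total propellant consumed ≈ 19100 kg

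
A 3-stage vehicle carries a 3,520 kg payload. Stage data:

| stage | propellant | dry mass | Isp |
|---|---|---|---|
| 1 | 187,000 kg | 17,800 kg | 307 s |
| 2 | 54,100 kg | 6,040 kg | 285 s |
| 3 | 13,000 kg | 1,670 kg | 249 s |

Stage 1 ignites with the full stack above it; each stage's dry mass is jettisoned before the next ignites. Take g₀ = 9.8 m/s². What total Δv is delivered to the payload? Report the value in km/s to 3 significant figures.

Δv ≈ 9.59 km/s

Ignition mass of stage 1 = 187,000+17,800 + 54,100+6,040 + 13,000+1,670 + 3,520 = 283,130 kg.
Stage 1: m₀ = 283,130 kg, m_f = 283,130 − 187,000 = 96,130 kg; Δv = 307×9.8×ln(2.945) = 3008.6×1.0802 ≈ 3250 m/s.
Stage 2: m₀ = 78,330 kg, m_f = 78,330 − 54,100 = 24,230 kg; Δv = 285×9.8×ln(3.233) = 2793.0×1.1733 ≈ 3277 m/s.
Stage 3: m₀ = 18,190 kg, m_f = 18,190 − 13,000 = 5,190 kg; Δv = 249×9.8×ln(3.505) = 2440.2×1.2541 ≈ 3060 m/s.
Total Δv = 3250 + 3277 + 3060 = 9587 m/s.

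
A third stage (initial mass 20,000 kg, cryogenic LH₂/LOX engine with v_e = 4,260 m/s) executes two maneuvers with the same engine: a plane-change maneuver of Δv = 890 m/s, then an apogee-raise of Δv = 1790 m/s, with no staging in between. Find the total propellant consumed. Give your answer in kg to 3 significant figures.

total propellant consumed ≈ 9340 kg

After the first burn: m = 20000 × exp(−890/4260.0) = 20000 × 0.81146 = 16,229.2 kg.
After the second burn: m = 16,229.2 × exp(−1790/4260.0) = 16,229.2 × 0.65692 = 10,661.3 kg.
Total propellant = m₀ − m_final = 20000 − 10,661.3 = 9,338.7 kg.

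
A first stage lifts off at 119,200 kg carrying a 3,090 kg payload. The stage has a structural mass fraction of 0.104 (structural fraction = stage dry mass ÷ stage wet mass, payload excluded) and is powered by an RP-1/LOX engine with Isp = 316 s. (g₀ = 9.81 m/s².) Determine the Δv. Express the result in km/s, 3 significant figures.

Δv ≈ 6.39 km/s

Stage wet mass = m₀ − payload = 119,200 − 3,090 = 116,110 kg.
Stage dry mass = ε × stage wet mass = 0.104 × 116,110 = 12,075.4 kg.
Burnout mass m_f = stage dry + payload = 12,075.4 + 3,090 = 15,165.4 kg.
v_e = Isp · g₀ = 316 × 9.81 = 3100.0 m/s.
Rocket equation: Δv = v_e · ln(119,200/15,165.4) = 3100.0 × ln(7.86) = 3100.0 × 2.0618 ≈ 6391 m/s.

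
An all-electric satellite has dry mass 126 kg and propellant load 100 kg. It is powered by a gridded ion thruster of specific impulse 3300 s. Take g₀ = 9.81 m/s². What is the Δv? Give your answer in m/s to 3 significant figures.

v_e = Isp · g₀ = 3300 × 9.81 = 32373.0 m/s.
m₀ = m_dry + m_prop = 126 + 100 = 226 kg.
By the Tsiolkovsky rocket equation, Δv = v_e · ln(m₀/m_f) = 32373.0 × ln(1.794) = 32373.0 × 0.5843 ≈ 18914.0 m/s.

Δv ≈ 18900 m/s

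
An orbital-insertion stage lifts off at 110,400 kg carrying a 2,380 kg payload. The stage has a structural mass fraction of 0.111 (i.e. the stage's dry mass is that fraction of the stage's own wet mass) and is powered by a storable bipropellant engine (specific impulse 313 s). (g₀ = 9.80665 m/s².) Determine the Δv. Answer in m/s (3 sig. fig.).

Stage wet mass = m₀ − payload = 110,400 − 2,380 = 108,020 kg.
Stage dry mass = ε × stage wet mass = 0.111 × 108,020 = 11,990.2 kg.
Burnout mass m_f = stage dry + payload = 11,990.2 + 2,380 = 14,370.2 kg.
v_e = Isp · g₀ = 313 × 9.80665 = 3069.5 m/s.
Δv = v_e · ln(110,400/14,370.2) = 3069.5 × ln(7.683) = 3069.5 × 2.0390 ≈ 6259 m/s.

Δv ≈ 6260 m/s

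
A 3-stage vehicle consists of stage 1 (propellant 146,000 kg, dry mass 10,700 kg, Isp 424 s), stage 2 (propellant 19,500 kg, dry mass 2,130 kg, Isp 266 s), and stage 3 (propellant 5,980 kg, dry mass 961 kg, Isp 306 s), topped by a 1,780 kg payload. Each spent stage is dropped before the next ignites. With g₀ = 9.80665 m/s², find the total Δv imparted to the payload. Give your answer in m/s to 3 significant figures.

Ignition mass of stage 1 = 146,000+10,700 + 19,500+2,130 + 5,980+961 + 1,780 = 187,051 kg.
Stage 1: m₀ = 187,051 kg, m_f = 187,051 − 146,000 = 41,051 kg; Δv = 424×9.80665×ln(4.557) = 4158.0×1.5166 ≈ 6306 m/s.
Stage 2: m₀ = 30,351 kg, m_f = 30,351 − 19,500 = 10,851 kg; Δv = 266×9.80665×ln(2.797) = 2608.6×1.0286 ≈ 2683 m/s.
Stage 3: m₀ = 8,721 kg, m_f = 8,721 − 5,980 = 2,741 kg; Δv = 306×9.80665×ln(3.182) = 3000.8×1.1574 ≈ 3473 m/s.
Total Δv = 6306 + 2683 + 3473 = 12462 m/s.

Δv ≈ 12500 m/s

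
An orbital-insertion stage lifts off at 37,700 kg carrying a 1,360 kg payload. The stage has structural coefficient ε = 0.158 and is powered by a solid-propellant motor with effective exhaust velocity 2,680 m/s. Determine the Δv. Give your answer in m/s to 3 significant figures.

Stage wet mass = m₀ − payload = 37,700 − 1,360 = 36,340 kg.
Stage dry mass = ε × stage wet mass = 0.158 × 36,340 = 5,741.72 kg.
Burnout mass m_f = stage dry + payload = 5,741.72 + 1,360 = 7,101.72 kg.
Δv = v_e · ln(37,700/7,101.72) = 2680.0 × ln(5.309) = 2680.0 × 1.6693 ≈ 4474 m/s.

Δv ≈ 4470 m/s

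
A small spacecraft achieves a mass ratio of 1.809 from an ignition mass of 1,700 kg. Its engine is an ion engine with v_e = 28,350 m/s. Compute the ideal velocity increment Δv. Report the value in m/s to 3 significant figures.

Δv ≈ 16800 m/s

From the ideal rocket equation, Δv = v_e · ln(1.809) = 28350.0 × 0.5928 ≈ 16805.1 m/s.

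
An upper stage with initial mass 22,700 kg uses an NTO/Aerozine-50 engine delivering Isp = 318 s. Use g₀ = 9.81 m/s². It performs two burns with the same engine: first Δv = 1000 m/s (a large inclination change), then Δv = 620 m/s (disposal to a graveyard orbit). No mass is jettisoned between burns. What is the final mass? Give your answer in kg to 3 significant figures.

final mass ≈ 13500 kg

v_e = Isp · g₀ = 318 × 9.81 = 3119.6 m/s.
After the first burn: m = 22700 × exp(−1000/3119.6) = 22700 × 0.72575 = 16,474.5 kg.
After the second burn: m = 16,474.5 × exp(−620/3119.6) = 16,474.5 × 0.81976 = 13,505.1 kg.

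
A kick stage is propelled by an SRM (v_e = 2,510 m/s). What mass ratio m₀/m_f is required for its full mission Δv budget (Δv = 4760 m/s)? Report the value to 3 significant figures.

From the ideal rocket equation, m₀/m_f = exp(Δv / v_e) = exp(4760 / 2510.0) = exp(1.8964) = 6.6620.

mass ratio ≈ 6.66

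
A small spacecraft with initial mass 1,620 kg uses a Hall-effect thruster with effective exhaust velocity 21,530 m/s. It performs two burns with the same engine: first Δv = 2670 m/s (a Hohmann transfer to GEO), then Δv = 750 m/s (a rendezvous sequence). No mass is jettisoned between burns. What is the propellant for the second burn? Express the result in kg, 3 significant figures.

After the first burn: m = 1620 × exp(−2670/21530.0) = 1620 × 0.88337 = 1,431.06 kg.
After the second burn: m = 1,431.06 × exp(−750/21530.0) = 1,431.06 × 0.96576 = 1,382.06 kg.
Second-burn propellant = 1,431.06 − 1,382.06 = 49 kg.

propellant for the second burn ≈ 49.0 kg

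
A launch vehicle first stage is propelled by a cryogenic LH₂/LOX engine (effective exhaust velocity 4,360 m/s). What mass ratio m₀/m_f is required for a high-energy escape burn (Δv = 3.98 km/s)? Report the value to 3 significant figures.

mass ratio ≈ 2.49

By the Tsiolkovsky rocket equation, m₀/m_f = exp(Δv / v_e) = exp(3980 / 4360.0) = exp(0.9128) = 2.4914.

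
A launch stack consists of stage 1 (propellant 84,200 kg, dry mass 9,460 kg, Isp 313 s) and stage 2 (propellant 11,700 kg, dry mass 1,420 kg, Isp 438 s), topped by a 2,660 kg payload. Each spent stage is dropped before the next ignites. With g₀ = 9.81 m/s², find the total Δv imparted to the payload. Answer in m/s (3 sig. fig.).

Ignition mass of stage 1 = 84,200+9,460 + 11,700+1,420 + 2,660 = 109,440 kg.
Stage 1: m₀ = 109,440 kg, m_f = 109,440 − 84,200 = 25,240 kg; Δv = 313×9.81×ln(4.336) = 3070.5×1.4669 ≈ 4504 m/s.
Stage 2: m₀ = 15,780 kg, m_f = 15,780 − 11,700 = 4,080 kg; Δv = 438×9.81×ln(3.868) = 4296.8×1.3526 ≈ 5812 m/s.
Total Δv = 4504 + 5812 = 10316 m/s.

Δv ≈ 10300 m/s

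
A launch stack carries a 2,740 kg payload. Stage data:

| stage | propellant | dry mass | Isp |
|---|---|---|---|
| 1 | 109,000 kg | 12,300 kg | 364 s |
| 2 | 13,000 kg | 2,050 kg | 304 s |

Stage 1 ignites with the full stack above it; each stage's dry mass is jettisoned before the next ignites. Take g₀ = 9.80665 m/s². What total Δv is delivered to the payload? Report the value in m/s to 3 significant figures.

Δv ≈ 9380 m/s

Ignition mass of stage 1 = 109,000+12,300 + 13,000+2,050 + 2,740 = 139,090 kg.
Stage 1: m₀ = 139,090 kg, m_f = 139,090 − 109,000 = 30,090 kg; Δv = 364×9.80665×ln(4.622) = 3569.6×1.5309 ≈ 5465 m/s.
Stage 2: m₀ = 17,790 kg, m_f = 17,790 − 13,000 = 4,790 kg; Δv = 304×9.80665×ln(3.714) = 2981.2×1.3121 ≈ 3912 m/s.
Total Δv = 5465 + 3912 = 9377 m/s.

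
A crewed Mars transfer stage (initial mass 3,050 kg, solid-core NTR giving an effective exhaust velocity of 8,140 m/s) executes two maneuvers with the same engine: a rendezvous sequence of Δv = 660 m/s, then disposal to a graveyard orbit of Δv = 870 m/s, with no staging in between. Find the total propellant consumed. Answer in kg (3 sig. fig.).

total propellant consumed ≈ 523 kg

After the first burn: m = 3050 × exp(−660/8140.0) = 3050 × 0.92212 = 2,812.47 kg.
After the second burn: m = 2,812.47 × exp(−870/8140.0) = 2,812.47 × 0.89863 = 2,527.37 kg.
Total propellant = m₀ − m_final = 3050 − 2,527.37 = 522.63 kg.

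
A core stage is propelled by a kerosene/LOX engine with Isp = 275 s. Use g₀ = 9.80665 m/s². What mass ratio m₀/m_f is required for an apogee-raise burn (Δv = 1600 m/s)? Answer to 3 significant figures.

mass ratio ≈ 1.81

v_e = Isp · g₀ = 275 × 9.80665 = 2696.8 m/s.
By the Tsiolkovsky rocket equation, m₀/m_f = exp(Δv / v_e) = exp(1600 / 2696.8) = exp(0.5933) = 1.8099.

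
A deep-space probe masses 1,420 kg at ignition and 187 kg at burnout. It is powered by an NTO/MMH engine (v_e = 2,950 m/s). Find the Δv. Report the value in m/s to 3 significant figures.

Δv = v_e · ln(m₀/m_f) = 2950.0 × ln(7.594) = 2950.0 × 2.0273 ≈ 5980.5 m/s.

Δv ≈ 5980 m/s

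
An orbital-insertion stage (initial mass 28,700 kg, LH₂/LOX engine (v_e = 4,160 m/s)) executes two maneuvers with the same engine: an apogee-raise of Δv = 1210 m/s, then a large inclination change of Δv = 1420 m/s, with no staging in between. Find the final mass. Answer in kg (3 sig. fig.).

After the first burn: m = 28700 × exp(−1210/4160.0) = 28700 × 0.74762 = 21,456.7 kg.
After the second burn: m = 21,456.7 × exp(−1420/4160.0) = 21,456.7 × 0.71081 = 15,251.6 kg.

final mass ≈ 15300 kg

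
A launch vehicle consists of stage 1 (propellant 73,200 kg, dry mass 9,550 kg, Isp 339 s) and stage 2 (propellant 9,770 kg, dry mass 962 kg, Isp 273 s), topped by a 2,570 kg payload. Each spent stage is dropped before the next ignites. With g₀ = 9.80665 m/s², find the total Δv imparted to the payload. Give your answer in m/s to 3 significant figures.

Δv ≈ 8320 m/s

Ignition mass of stage 1 = 73,200+9,550 + 9,770+962 + 2,570 = 96,052 kg.
Stage 1: m₀ = 96,052 kg, m_f = 96,052 − 73,200 = 22,852 kg; Δv = 339×9.80665×ln(4.203) = 3324.5×1.4359 ≈ 4773 m/s.
Stage 2: m₀ = 13,302 kg, m_f = 13,302 − 9,770 = 3,532 kg; Δv = 273×9.80665×ln(3.766) = 2677.2×1.3261 ≈ 3550 m/s.
Total Δv = 4773 + 3550 = 8323 m/s.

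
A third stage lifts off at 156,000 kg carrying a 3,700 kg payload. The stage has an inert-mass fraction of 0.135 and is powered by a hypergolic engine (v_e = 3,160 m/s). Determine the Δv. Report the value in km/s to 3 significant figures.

Δv ≈ 5.88 km/s

Stage wet mass = m₀ − payload = 156,000 − 3,700 = 152,300 kg.
Stage dry mass = ε × stage wet mass = 0.135 × 152,300 = 20,560.5 kg.
Burnout mass m_f = stage dry + payload = 20,560.5 + 3,700 = 24,260.5 kg.
Rocket equation: Δv = v_e · ln(156,000/24,260.5) = 3160.0 × ln(6.43) = 3160.0 × 1.8610 ≈ 5881 m/s.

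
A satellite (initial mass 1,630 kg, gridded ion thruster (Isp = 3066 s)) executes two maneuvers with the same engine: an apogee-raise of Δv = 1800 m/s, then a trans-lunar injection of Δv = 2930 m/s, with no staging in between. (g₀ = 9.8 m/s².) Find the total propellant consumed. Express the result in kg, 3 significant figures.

v_e = Isp · g₀ = 3066 × 9.8 = 30046.8 m/s.
After the first burn: m = 1630 × exp(−1800/30046.8) = 1630 × 0.94185 = 1,535.22 kg.
After the second burn: m = 1,535.22 × exp(−2930/30046.8) = 1,535.22 × 0.90709 = 1,392.58 kg.
Total propellant = m₀ − m_final = 1630 − 1,392.58 = 237.42 kg.

total propellant consumed ≈ 237 kg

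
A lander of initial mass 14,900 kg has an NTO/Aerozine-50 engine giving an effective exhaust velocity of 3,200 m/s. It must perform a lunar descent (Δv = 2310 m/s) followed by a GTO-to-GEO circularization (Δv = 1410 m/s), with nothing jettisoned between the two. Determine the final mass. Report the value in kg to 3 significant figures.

final mass ≈ 4660 kg

After the first burn: m = 14900 × exp(−2310/3200.0) = 14900 × 0.48584 = 7,239.02 kg.
After the second burn: m = 7,239.02 × exp(−1410/3200.0) = 7,239.02 × 0.64363 = 4,659.25 kg.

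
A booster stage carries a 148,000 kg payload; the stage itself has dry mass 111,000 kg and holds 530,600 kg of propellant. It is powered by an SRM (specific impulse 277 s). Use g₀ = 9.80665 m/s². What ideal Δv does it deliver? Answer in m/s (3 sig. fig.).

v_e = Isp · g₀ = 277 × 9.80665 = 2716.4 m/s.
m₀ = payload + dry + propellant = 148,000 + 111,000 + 530,600 = 789,600 kg.
m_f = payload + dry = 148,000 + 111,000 = 259,000 kg.
By the Tsiolkovsky rocket equation, Δv = v_e · ln(m₀/m_f) = 2716.4 × ln(3.049) = 2716.4 × 1.1147 ≈ 3028.0 m/s.

Δv ≈ 3030 m/s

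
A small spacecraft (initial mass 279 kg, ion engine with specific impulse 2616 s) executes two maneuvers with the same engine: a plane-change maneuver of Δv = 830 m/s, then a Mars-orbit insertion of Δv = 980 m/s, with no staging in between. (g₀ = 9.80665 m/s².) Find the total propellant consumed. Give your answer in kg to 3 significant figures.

v_e = Isp · g₀ = 2616 × 9.80665 = 25654.2 m/s.
After the first burn: m = 279 × exp(−830/25654.2) = 279 × 0.96816 = 270.117 kg.
After the second burn: m = 270.117 × exp(−980/25654.2) = 270.117 × 0.96252 = 259.993 kg.
Total propellant = m₀ − m_final = 279 − 259.993 = 19.007 kg.

total propellant consumed ≈ 19.0 kg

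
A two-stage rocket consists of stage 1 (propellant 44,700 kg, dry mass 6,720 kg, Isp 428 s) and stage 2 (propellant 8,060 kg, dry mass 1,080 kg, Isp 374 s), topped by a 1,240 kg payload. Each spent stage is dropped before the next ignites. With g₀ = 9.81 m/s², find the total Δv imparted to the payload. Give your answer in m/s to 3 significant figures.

Ignition mass of stage 1 = 44,700+6,720 + 8,060+1,080 + 1,240 = 61,800 kg.
Stage 1: m₀ = 61,800 kg, m_f = 61,800 − 44,700 = 17,100 kg; Δv = 428×9.81×ln(3.614) = 4198.7×1.2848 ≈ 5395 m/s.
Stage 2: m₀ = 10,380 kg, m_f = 10,380 − 8,060 = 2,320 kg; Δv = 374×9.81×ln(4.474) = 3668.9×1.4983 ≈ 5497 m/s.
Total Δv = 5395 + 5497 = 10892 m/s.

Δv ≈ 10900 m/s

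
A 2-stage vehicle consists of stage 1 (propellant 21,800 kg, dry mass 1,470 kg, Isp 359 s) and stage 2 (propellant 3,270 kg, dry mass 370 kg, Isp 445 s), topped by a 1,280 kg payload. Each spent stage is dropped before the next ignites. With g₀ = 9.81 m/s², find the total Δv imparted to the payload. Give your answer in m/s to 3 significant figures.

Δv ≈ 10000 m/s

Ignition mass of stage 1 = 21,800+1,470 + 3,270+370 + 1,280 = 28,190 kg.
Stage 1: m₀ = 28,190 kg, m_f = 28,190 − 21,800 = 6,390 kg; Δv = 359×9.81×ln(4.412) = 3521.8×1.4842 ≈ 5227 m/s.
Stage 2: m₀ = 4,920 kg, m_f = 4,920 − 3,270 = 1,650 kg; Δv = 445×9.81×ln(2.982) = 4365.4×1.0925 ≈ 4769 m/s.
Total Δv = 5227 + 4769 = 9996 m/s.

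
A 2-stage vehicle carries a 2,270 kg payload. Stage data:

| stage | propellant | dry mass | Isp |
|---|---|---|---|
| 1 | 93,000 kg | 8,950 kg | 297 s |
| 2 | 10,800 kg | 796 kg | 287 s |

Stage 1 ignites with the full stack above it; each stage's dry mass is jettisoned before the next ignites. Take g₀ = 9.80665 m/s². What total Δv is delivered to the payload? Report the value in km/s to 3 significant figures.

Δv ≈ 8.98 km/s

Ignition mass of stage 1 = 93,000+8,950 + 10,800+796 + 2,270 = 115,816 kg.
Stage 1: m₀ = 115,816 kg, m_f = 115,816 − 93,000 = 22,816 kg; Δv = 297×9.80665×ln(5.076) = 2912.6×1.6245 ≈ 4732 m/s.
Stage 2: m₀ = 13,866 kg, m_f = 13,866 − 10,800 = 3,066 kg; Δv = 287×9.80665×ln(4.523) = 2814.5×1.5091 ≈ 4247 m/s.
Total Δv = 4732 + 4247 = 8979 m/s.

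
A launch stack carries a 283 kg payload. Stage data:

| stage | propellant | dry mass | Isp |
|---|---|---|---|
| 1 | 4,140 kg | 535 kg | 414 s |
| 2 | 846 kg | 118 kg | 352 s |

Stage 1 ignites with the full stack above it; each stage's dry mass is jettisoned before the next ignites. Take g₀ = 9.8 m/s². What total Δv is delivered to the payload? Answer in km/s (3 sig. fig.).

Ignition mass of stage 1 = 4,140+535 + 846+118 + 283 = 5,922 kg.
Stage 1: m₀ = 5,922 kg, m_f = 5,922 − 4,140 = 1,782 kg; Δv = 414×9.8×ln(3.323) = 4057.2×1.2009 ≈ 4872 m/s.
Stage 2: m₀ = 1,247 kg, m_f = 1,247 − 846 = 401 kg; Δv = 352×9.8×ln(3.11) = 3449.6×1.1345 ≈ 3914 m/s.
Total Δv = 4872 + 3914 = 8786 m/s.

Δv ≈ 8.79 km/s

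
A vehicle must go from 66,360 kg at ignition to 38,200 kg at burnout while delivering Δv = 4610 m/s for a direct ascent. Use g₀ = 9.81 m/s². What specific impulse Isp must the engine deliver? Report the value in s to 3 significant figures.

Isp ≈ 851 s

ln(m₀/m_f) = ln(66360/38200) = ln(1.737) = 0.5523.
v_e = Δv / ln(m₀/m_f) = 4610 / 0.5523 = 8347.5 m/s.
Isp = v_e / g₀ = 8347.5 / 9.81 = 850.9 s.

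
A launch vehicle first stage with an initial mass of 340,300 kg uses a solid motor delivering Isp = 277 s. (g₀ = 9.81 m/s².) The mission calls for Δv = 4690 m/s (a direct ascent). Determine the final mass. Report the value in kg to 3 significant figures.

v_e = Isp · g₀ = 277 × 9.81 = 2717.4 m/s.
By the Tsiolkovsky rocket equation, m₀/m_f = exp(Δv / v_e) = exp(4690 / 2717.4) = exp(1.7259) = 5.6178.
m_f = m₀ / 5.6178 = 340,300 / 5.6178 = 60,575.3 kg.

final mass ≈ 60600 kg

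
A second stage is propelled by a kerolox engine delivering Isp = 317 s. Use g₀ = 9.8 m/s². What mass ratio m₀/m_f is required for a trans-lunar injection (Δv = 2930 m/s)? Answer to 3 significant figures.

v_e = Isp · g₀ = 317 × 9.8 = 3106.6 m/s.
From the ideal rocket equation, m₀/m_f = exp(Δv / v_e) = exp(2930 / 3106.6) = exp(0.9432) = 2.5681.

mass ratio ≈ 2.57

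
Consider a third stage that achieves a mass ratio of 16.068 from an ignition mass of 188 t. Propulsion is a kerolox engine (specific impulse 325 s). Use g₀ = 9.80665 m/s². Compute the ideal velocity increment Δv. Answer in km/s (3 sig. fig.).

Δv ≈ 8.85 km/s

v_e = Isp · g₀ = 325 × 9.80665 = 3187.2 m/s.
Using Δv = v_e ln(m₀/m_f): Δv = v_e · ln(16.068) = 3187.2 × 2.7768 ≈ 8850.2 m/s.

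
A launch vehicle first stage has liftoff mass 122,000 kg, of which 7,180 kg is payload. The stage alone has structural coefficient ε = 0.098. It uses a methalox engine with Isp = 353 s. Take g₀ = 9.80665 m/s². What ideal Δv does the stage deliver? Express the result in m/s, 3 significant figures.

Δv ≈ 6540 m/s

Stage wet mass = m₀ − payload = 122,000 − 7,180 = 114,820 kg.
Stage dry mass = ε × stage wet mass = 0.098 × 114,820 = 11,252.4 kg.
Burnout mass m_f = stage dry + payload = 11,252.4 + 7,180 = 18,432.4 kg.
v_e = Isp · g₀ = 353 × 9.80665 = 3461.7 m/s.
Rocket equation: Δv = v_e · ln(122,000/18,432.4) = 3461.7 × ln(6.619) = 3461.7 × 1.8899 ≈ 6542 m/s.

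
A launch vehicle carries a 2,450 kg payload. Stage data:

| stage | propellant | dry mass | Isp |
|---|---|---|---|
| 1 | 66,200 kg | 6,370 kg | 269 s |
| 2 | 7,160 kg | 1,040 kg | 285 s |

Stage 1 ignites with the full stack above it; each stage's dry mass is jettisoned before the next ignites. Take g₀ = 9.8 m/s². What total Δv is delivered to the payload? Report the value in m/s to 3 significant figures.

Ignition mass of stage 1 = 66,200+6,370 + 7,160+1,040 + 2,450 = 83,220 kg.
Stage 1: m₀ = 83,220 kg, m_f = 83,220 − 66,200 = 17,020 kg; Δv = 269×9.8×ln(4.89) = 2636.2×1.5871 ≈ 4184 m/s.
Stage 2: m₀ = 10,650 kg, m_f = 10,650 − 7,160 = 3,490 kg; Δv = 285×9.8×ln(3.052) = 2793.0×1.1157 ≈ 3116 m/s.
Total Δv = 4184 + 3116 = 7300 m/s.

Δv ≈ 7300 m/s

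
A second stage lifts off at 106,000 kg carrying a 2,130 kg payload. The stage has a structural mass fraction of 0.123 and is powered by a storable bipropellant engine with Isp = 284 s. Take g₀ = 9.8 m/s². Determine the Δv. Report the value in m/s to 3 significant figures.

Δv ≈ 5460 m/s

Stage wet mass = m₀ − payload = 106,000 − 2,130 = 103,870 kg.
Stage dry mass = ε × stage wet mass = 0.123 × 103,870 = 12,776 kg.
Burnout mass m_f = stage dry + payload = 12,776 + 2,130 = 14,906 kg.
v_e = Isp · g₀ = 284 × 9.8 = 2783.2 m/s.
Δv = v_e · ln(106,000/14,906) = 2783.2 × ln(7.111) = 2783.2 × 1.9617 ≈ 5460 m/s.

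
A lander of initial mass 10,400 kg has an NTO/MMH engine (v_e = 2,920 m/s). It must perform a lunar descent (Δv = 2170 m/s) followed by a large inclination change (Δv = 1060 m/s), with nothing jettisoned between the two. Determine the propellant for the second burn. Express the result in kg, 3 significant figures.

propellant for the second burn ≈ 1510 kg

After the first burn: m = 10400 × exp(−2170/2920.0) = 10400 × 0.47561 = 4,946.34 kg.
After the second burn: m = 4,946.34 × exp(−1060/2920.0) = 4,946.34 × 0.69558 = 3,440.58 kg.
Second-burn propellant = 4,946.34 − 3,440.58 = 1,505.76 kg.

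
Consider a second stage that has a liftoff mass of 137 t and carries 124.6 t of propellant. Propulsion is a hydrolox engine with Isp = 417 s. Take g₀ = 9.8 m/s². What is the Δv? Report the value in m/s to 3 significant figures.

v_e = Isp · g₀ = 417 × 9.8 = 4086.6 m/s.
m_f = m₀ − m_prop = 137 − 124.6 = 12.4 t.
By the Tsiolkovsky rocket equation, Δv = v_e · ln(m₀/m_f) = 4086.6 × ln(11.05) = 4086.6 × 2.4023 ≈ 9817.2 m/s.

Δv ≈ 9820 m/s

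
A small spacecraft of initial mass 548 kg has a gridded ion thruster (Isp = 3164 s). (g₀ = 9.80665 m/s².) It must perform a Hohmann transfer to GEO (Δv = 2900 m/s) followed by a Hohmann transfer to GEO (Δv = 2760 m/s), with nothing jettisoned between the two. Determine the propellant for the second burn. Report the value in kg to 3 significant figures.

propellant for the second burn ≈ 42.5 kg

v_e = Isp · g₀ = 3164 × 9.80665 = 31028.2 m/s.
After the first burn: m = 548 × exp(−2900/31028.2) = 548 × 0.91077 = 499.102 kg.
After the second burn: m = 499.102 × exp(−2760/31028.2) = 499.102 × 0.91489 = 456.623 kg.
Second-burn propellant = 499.102 − 456.623 = 42.479 kg.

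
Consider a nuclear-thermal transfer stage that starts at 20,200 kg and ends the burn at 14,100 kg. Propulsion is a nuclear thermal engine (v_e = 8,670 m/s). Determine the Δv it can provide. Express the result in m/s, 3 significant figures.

Δv = v_e · ln(m₀/m_f) = 8670.0 × ln(1.433) = 8670.0 × 0.3595 ≈ 3116.9 m/s.

Δv ≈ 3120 m/s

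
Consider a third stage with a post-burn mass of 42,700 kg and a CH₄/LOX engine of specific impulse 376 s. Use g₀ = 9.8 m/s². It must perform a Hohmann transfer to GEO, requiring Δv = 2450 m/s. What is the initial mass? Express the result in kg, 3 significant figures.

initial mass ≈ 83000 kg

v_e = Isp · g₀ = 376 × 9.8 = 3684.8 m/s.
By the Tsiolkovsky rocket equation, m₀/m_f = exp(Δv / v_e) = exp(2450 / 3684.8) = exp(0.6649) = 1.9443.
m₀ = m_f × 1.9443 = 42,700 × 1.9443 = 83,021.6 kg.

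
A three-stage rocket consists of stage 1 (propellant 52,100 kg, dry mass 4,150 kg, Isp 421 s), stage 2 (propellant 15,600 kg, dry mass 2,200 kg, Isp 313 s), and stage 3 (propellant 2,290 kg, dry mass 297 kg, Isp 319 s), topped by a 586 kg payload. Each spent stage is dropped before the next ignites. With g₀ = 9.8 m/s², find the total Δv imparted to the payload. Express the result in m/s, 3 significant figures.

Ignition mass of stage 1 = 52,100+4,150 + 15,600+2,200 + 2,290+297 + 586 = 77,223 kg.
Stage 1: m₀ = 77,223 kg, m_f = 77,223 − 52,100 = 25,123 kg; Δv = 421×9.8×ln(3.074) = 4125.8×1.1229 ≈ 4633 m/s.
Stage 2: m₀ = 20,973 kg, m_f = 20,973 − 15,600 = 5,373 kg; Δv = 313×9.8×ln(3.903) = 3067.4×1.3618 ≈ 4177 m/s.
Stage 3: m₀ = 3,173 kg, m_f = 3,173 − 2,290 = 883 kg; Δv = 319×9.8×ln(3.593) = 3126.2×1.2791 ≈ 3999 m/s.
Total Δv = 4633 + 4177 + 3999 = 12809 m/s.

Δv ≈ 12800 m/s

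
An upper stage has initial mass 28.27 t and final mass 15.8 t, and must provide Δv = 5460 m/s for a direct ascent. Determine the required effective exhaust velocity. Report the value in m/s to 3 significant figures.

ln(m₀/m_f) = ln(28270/15800) = ln(1.789) = 0.5818.
Using Δv = v_e ln(m₀/m_f): v_e = Δv / ln(m₀/m_f) = 5460 / 0.5818 = 9384.8 m/s.

v_e ≈ 9380 m/s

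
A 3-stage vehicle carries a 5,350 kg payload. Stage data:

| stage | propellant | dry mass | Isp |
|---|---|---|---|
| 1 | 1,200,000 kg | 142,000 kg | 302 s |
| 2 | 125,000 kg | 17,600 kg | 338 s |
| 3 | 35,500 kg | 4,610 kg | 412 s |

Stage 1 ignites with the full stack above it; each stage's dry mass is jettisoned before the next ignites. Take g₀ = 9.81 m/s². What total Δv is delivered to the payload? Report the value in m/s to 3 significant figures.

Ignition mass of stage 1 = 1,200,000+142,000 + 125,000+17,600 + 35,500+4,610 + 5,350 = 1,530,060 kg.
Stage 1: m₀ = 1,530,060 kg, m_f = 1,530,060 − 1,200,000 = 330,060 kg; Δv = 302×9.81×ln(4.636) = 2962.6×1.5338 ≈ 4544 m/s.
Stage 2: m₀ = 188,060 kg, m_f = 188,060 − 125,000 = 63,060 kg; Δv = 338×9.81×ln(2.982) = 3315.8×1.0927 ≈ 3623 m/s.
Stage 3: m₀ = 45,460 kg, m_f = 45,460 − 35,500 = 9,960 kg; Δv = 412×9.81×ln(4.564) = 4041.7×1.5183 ≈ 6136 m/s.
Total Δv = 4544 + 3623 + 6136 = 14303 m/s.

Δv ≈ 14300 m/s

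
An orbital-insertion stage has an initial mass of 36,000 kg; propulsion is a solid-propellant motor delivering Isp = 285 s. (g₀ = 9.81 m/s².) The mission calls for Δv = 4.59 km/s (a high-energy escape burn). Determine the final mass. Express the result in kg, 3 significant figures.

v_e = Isp · g₀ = 285 × 9.81 = 2795.9 m/s.
m₀/m_f = exp(Δv / v_e) = exp(4590 / 2795.9) = exp(1.6417) = 5.1640.
m_f = m₀ / 5.1640 = 36,000 / 5.1640 = 6,971.34 kg.

final mass ≈ 6970 kg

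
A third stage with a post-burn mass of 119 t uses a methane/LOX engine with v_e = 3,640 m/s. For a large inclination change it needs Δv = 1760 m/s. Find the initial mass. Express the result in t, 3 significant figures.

From the ideal rocket equation, m₀/m_f = exp(Δv / v_e) = exp(1760 / 3640.0) = exp(0.4835) = 1.6218.
m₀ = m_f × 1.6218 = 119 × 1.6218 = 192.994 t.

initial mass ≈ 193 t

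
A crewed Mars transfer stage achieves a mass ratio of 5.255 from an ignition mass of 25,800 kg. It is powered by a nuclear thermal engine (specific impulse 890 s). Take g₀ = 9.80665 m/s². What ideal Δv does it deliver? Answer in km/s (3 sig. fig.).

Δv ≈ 14.5 km/s

v_e = Isp · g₀ = 890 × 9.80665 = 8727.9 m/s.
Rocket equation: Δv = v_e · ln(5.255) = 8727.9 × 1.6592 ≈ 14481.2 m/s.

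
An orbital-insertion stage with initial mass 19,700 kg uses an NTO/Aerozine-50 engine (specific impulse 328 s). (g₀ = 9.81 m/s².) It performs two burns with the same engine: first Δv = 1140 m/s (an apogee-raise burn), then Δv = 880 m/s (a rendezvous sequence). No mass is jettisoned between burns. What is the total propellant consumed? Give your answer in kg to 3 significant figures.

total propellant consumed ≈ 9180 kg

v_e = Isp · g₀ = 328 × 9.81 = 3217.7 m/s.
After the first burn: m = 19700 × exp(−1140/3217.7) = 19700 × 0.70167 = 13,822.9 kg.
After the second burn: m = 13,822.9 × exp(−880/3217.7) = 13,822.9 × 0.76072 = 10,515.4 kg.
Total propellant = m₀ − m_final = 19700 − 10,515.4 = 9,184.6 kg.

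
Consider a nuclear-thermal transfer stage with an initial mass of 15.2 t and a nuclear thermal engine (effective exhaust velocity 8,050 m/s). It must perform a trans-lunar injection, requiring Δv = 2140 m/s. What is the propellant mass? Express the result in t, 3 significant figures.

propellant mass ≈ 3.55 t

From the ideal rocket equation, m₀/m_f = exp(Δv / v_e) = exp(2140 / 8050.0) = exp(0.2658) = 1.3045.
m_f = 15.2 / 1.3045 = 11.652 t, so propellant = m₀ − m_f = 15.2 − 11.652 = 3.548 t.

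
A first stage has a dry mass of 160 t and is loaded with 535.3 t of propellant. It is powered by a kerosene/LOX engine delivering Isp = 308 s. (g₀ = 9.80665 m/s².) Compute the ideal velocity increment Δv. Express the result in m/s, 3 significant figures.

Δv ≈ 4440 m/s

v_e = Isp · g₀ = 308 × 9.80665 = 3020.4 m/s.
m₀ = m_dry + m_prop = 160 + 535.3 = 695.3 t.
Δv = v_e · ln(m₀/m_f) = 3020.4 × ln(4.346) = 3020.4 × 1.4692 ≈ 4437.6 m/s.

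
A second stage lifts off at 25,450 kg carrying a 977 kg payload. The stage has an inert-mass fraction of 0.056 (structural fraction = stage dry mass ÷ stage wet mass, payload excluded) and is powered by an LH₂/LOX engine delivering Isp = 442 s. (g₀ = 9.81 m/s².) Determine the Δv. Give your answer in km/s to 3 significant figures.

Δv ≈ 10.3 km/s

Stage wet mass = m₀ − payload = 25,450 − 977 = 24,473 kg.
Stage dry mass = ε × stage wet mass = 0.056 × 24,473 = 1,370.49 kg.
Burnout mass m_f = stage dry + payload = 1,370.49 + 977 = 2,347.49 kg.
v_e = Isp · g₀ = 442 × 9.81 = 4336.0 m/s.
From the ideal rocket equation, Δv = v_e · ln(25,450/2,347.49) = 4336.0 × ln(10.84) = 4336.0 × 2.3834 ≈ 10334 m/s.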